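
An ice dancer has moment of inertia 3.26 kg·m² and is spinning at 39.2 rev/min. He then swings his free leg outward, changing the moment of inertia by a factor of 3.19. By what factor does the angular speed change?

With no external torque about the axis, L is conserved: I₁ω₁ = I₂ω₂.
I₂ = 3.19 × 3.26 = 10.40 kg·m².
ω₂/ω₁ = I₁/I₂ = 3.260 / 10.40 = 0.3135.

ω₂/ω₁ ≈ 0.313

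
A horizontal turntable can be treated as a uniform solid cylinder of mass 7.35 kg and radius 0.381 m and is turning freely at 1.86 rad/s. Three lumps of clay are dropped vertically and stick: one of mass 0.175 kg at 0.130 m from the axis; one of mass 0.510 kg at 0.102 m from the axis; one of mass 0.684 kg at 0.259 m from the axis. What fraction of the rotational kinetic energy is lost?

The added mass arrives with no angular momentum about the axis, and any external torque about the axis is negligible, so the system's angular momentum is conserved.
I_p = ½(7.35)(0.381)² = 0.5335 kg·m².
Added inertia Σmr² = (0.175)(0.130)² + (0.510)(0.102)² + (0.684)(0.259)² = 0.05415 kg·m²; I_f = 0.5335 + 0.05415 = 0.5876 kg·m².
ω_f = I_p ω_i / I_f = (0.5335)(1.86) / 0.5876 = 1.689 rad/s.
KE_i = ½(0.5335)(1.860 rad/s)² = 0.9228 J; KE_f = ½(0.5876)(1.689)² = 0.8378 J.
Fraction lost = 0.09215.

fraction ≈ 0.0921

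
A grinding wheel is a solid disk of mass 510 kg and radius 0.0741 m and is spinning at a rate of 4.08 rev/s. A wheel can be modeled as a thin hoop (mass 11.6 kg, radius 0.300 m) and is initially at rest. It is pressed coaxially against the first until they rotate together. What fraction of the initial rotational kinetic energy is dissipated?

No external torque acts about the common axis, so total angular momentum is conserved.
Moments of inertia: I_A = ½(510)(0.0741)² = 1.400 kg·m²; I_B = (11.6)(0.300)² = 1.044 kg·m².
Taking A's sense as positive: L = (1.400)(4.08) = 5.713 kg·m²·rev/s.
Combined I = 1.400 + 1.044 = 2.444 kg·m².
ω_f = L / I = 5.713 / 2.444 = 2.337 rev/s.
KE_i = ½ΣIω² = 460.1 J; KE_f = ½(2.444)(14.69)² = 263.6 J.
Fraction dissipated = (KE_i − KE_f)/KE_i = 0.4271.

fraction ≈ 0.427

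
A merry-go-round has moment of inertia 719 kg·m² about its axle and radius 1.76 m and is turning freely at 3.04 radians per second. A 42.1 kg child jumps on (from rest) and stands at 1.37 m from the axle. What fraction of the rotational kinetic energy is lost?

fraction ≈ 0.0990

The added mass arrives with no angular momentum about the axle, and any external torque about the axle is negligible, so the system's angular momentum is conserved.
Added inertia Σmr² = (42.1)(1.37)² = 79.02 kg·m²; I_f = 719.0 + 79.02 = 798.0 kg·m².
ω_f = I_p ω_i / I_f = (719.0)(3.04) / 798.0 = 2.739 rad/s.
KE_i = ½(719.0)(3.040 rad/s)² = 3322 J; KE_f = ½(798.0)(2.739)² = 2993 J.
Fraction lost = 0.09902.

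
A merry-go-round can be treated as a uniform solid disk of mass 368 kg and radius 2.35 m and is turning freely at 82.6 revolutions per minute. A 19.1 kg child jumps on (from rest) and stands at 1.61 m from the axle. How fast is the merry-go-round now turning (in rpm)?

ω_f ≈ 78.8 rpm

The added mass arrives with no angular momentum about the axle, and any external torque about the axle is negligible, so the system's angular momentum is conserved.
I_p = ½(368)(2.35)² = 1016 kg·m².
Added inertia Σmr² = (19.1)(1.61)² = 49.51 kg·m²; I_f = 1016 + 49.51 = 1066 kg·m².
ω_f = I_p ω_i / I_f = (1016)(82.6) / 1066 = 78.76 rpm.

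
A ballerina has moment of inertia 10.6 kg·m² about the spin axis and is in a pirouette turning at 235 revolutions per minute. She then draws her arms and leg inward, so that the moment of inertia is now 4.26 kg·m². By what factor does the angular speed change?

ω₂/ω₁ ≈ 2.49

Angular momentum about the spin axis is conserved since the torque about it is zero.
ω₂/ω₁ = I₁/I₂ = 10.60 / 4.260 = 2.488.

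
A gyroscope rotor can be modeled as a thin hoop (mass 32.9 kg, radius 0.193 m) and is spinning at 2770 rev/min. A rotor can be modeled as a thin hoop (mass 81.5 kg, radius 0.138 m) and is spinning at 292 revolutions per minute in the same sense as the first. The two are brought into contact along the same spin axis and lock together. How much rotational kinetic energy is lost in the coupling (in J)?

ΔKE lost ≈ 23100 J

The coupling torques are internal; angular momentum about the shared axis is conserved.
Moments of inertia: I_A = (32.9)(0.193)² = 1.225 kg·m²; I_B = (81.5)(0.138)² = 1.552 kg·m².
Taking A's sense as positive: L = (1.225)(2770) + (1.552)(292) = 3848 kg·m²·rpm.
Combined I = 1.225 + 1.552 = 2.778 kg·m².
ω_f = L / I = 3848 / 2.778 = 1385 rpm.
KE_i = ½ΣIω² = 52280 J; KE_f = ½(2.778)(145.1)² = 29230 J.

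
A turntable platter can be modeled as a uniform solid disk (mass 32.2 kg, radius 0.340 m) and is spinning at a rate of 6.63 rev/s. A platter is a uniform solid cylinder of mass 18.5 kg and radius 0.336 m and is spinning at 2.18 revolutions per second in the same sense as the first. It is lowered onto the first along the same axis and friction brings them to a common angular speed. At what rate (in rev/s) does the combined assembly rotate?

|ω_f| ≈ 5.03 rev/s

No external torque acts about the common axis, so total angular momentum is conserved.
Moments of inertia: I_A = ½(32.2)(0.340)² = 1.861 kg·m²; I_B = ½(18.5)(0.336)² = 1.044 kg·m².
Taking A's sense as positive: L = (1.861)(6.63) + (1.044)(2.18) = 14.62 kg·m²·rev/s.
Combined I = 1.861 + 1.044 = 2.905 kg·m².
ω_f = L / I = 14.62 / 2.905 = 5.031 rev/s.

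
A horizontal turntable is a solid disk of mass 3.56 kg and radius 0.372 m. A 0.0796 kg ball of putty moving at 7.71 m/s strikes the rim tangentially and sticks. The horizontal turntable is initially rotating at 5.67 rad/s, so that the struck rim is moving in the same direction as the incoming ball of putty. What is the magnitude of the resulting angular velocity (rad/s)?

|ω_f| ≈ 6.31 rad/s

The axle reaction passes through the axle and exerts no torque about it; angular momentum about the axle is conserved through the impact.
I_p = ½(3.56)(0.372)² = 0.2463 kg·m². Taking the sense of the ball of putty's angular momentum as positive, L_{ball} = m v R = (0.0796)(7.71)(0.372) = 0.2283 kg·m²/s.
L_i = +I_p ω_p + m v R = +(0.2463)(5.67) + 0.2283 = 1.625 kg·m²/s.
After sticking, I_f = I_p + m R² = 0.2463 + (0.0796)(0.372)² = 0.2573 kg·m².
ω_f = L_i / I_f = 1.625 / 0.2573 = 6.314 rad/s.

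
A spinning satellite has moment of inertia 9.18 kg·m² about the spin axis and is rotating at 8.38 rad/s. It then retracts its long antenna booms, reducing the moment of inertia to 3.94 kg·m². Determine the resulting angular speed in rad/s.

With no external torque about the axis, L is conserved: I₁ω₁ = I₂ω₂.
ω₂ = I₁ω₁ / I₂ = (9.180)(8.38 rad/s) / (3.940) = 19.52 rad/s.

ω₂ ≈ 19.5 rad/s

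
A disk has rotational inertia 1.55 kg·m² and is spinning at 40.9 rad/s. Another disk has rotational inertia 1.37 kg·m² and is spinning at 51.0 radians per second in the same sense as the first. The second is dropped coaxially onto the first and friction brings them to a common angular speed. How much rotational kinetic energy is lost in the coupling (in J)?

No external torque acts about the common axis, so total angular momentum is conserved.
Taking A's sense as positive: L = (1.550)(40.9) + (1.370)(51.0) = 133.3 kg·m²·rad/s.
Combined I = 1.550 + 1.370 = 2.920 kg·m².
ω_f = L / I = 133.3 / 2.920 = 45.64 rad/s.
KE_i = ½ΣIω² = 3078 J; KE_f = ½(2.920)(45.64)² = 3041 J.

ΔKE lost ≈ 37.1 J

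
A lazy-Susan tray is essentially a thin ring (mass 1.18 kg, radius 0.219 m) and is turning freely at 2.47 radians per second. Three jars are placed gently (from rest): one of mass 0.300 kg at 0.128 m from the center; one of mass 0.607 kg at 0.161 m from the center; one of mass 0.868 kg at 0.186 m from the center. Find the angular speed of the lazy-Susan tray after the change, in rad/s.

The added mass arrives with no angular momentum about the center, and any external torque about the center is negligible, so the system's angular momentum is conserved.
I_p = (1.18)(0.219)² = 0.05659 kg·m².
Added inertia Σmr² = (0.300)(0.128)² + (0.607)(0.161)² + (0.868)(0.186)² = 0.05068 kg·m²; I_f = 0.05659 + 0.05068 = 0.1073 kg·m².
ω_f = I_p ω_i / I_f = (0.05659)(2.47) / 0.1073 = 1.303 rad/s.

ω_f ≈ 1.30 rad/s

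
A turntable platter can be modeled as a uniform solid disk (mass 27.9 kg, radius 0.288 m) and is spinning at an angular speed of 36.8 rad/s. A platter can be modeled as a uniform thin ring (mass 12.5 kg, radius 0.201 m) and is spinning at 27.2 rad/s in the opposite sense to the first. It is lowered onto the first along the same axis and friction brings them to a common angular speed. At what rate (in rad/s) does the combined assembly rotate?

No external torque acts about the common axis, so total angular momentum is conserved.
Moments of inertia: I_A = ½(27.9)(0.288)² = 1.157 kg·m²; I_B = (12.5)(0.201)² = 0.5050 kg·m².
Taking A's sense as positive: L = (1.157)(36.8) − (0.5050)(27.2) = 28.84 kg·m²·rad/s.
Combined I = 1.157 + 0.5050 = 1.662 kg·m².
ω_f = L / I = 28.84 / 1.662 = 17.35 rad/s.

|ω_f| ≈ 17.4 rad/s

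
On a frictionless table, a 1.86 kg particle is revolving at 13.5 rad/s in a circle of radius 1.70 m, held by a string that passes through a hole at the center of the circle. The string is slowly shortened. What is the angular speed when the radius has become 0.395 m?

ω₂ ≈ 250 rad/s

The constraining force is radial, so m r² ω about the center is conserved.
ω₂ = ω₁ (r₁/r₂)² = (13.5)(1.70/0.395)² = 250.1 rad/s.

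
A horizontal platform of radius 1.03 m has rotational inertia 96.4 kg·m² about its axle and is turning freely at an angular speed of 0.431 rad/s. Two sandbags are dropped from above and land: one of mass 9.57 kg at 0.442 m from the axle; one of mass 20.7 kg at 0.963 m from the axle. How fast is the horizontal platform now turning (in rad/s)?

ω_f ≈ 0.354 rad/s

The added mass arrives with no angular momentum about the axle, and any external torque about the axle is negligible, so the system's angular momentum is conserved.
Added inertia Σmr² = (9.57)(0.442)² + (20.7)(0.963)² = 21.07 kg·m²; I_f = 96.40 + 21.07 = 117.5 kg·m².
ω_f = I_p ω_i / I_f = (96.40)(0.431) / 117.5 = 0.3537 rad/s.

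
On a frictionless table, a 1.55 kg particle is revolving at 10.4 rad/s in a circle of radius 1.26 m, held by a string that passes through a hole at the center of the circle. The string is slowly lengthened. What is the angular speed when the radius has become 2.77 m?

No torque about the axis ⇒ m r₁² ω₁ = m r₂² ω₂.
ω₂ = ω₁ (r₁/r₂)² = (10.4)(1.26/2.77)² = 2.152 rad/s.

ω₂ ≈ 2.15 rad/s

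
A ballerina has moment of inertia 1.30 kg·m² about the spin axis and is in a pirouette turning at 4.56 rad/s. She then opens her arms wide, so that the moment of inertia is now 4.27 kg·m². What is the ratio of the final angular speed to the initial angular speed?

With no external torque about the axis, L is conserved: I₁ω₁ = I₂ω₂.
ω₂/ω₁ = I₁/I₂ = 1.300 / 4.270 = 0.3044.

ω₂/ω₁ ≈ 0.304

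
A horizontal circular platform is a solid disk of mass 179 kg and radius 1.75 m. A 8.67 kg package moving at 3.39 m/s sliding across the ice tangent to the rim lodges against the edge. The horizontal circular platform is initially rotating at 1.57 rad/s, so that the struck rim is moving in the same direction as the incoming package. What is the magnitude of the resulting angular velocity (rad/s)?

The axle reaction passes through the central axle and exerts no torque about it; angular momentum about the central axle is conserved through the impact.
I_p = ½(179)(1.75)² = 274.1 kg·m². Taking the sense of the package's angular momentum as positive, L_{package} = m v R = (8.67)(3.39)(1.75) = 51.43 kg·m²/s.
L_i = +I_p ω_p + m v R = +(274.1)(1.57) + 51.43 = 481.8 kg·m²/s.
After sticking, I_f = I_p + m R² = 274.1 + (8.67)(1.75)² = 300.6 kg·m².
ω_f = L_i / I_f = 481.8 / 300.6 = 1.602 rad/s.

|ω_f| ≈ 1.60 rad/s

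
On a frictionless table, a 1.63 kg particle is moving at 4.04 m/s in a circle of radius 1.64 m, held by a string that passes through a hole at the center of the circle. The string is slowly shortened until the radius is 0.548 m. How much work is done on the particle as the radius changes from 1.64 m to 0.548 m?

Central (radial) force ⇒ zero torque about the center ⇒ m v r is constant.
v₂ = v₁ r₁ / r₂ = (4.04)(1.64) / (0.548) = 12.09 m/s.
W = ΔKE = ½m(v₂² − v₁²) = 105.8 J.

W ≈ 106 J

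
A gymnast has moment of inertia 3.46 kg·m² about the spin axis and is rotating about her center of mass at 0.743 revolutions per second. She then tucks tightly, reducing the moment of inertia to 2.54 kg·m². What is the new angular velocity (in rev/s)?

With no external torque about the axis, L is conserved: I₁ω₁ = I₂ω₂.
ω₂ = I₁ω₁ / I₂ = (3.460)(0.743 rev/s) / (2.540) = 1.012 rev/s.

ω₂ ≈ 1.01 rev/s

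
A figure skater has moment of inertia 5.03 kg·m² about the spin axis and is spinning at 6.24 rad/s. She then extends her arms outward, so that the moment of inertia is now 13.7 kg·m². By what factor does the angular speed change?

With no external torque about the axis, L is conserved: I₁ω₁ = I₂ω₂.
ω₂/ω₁ = I₁/I₂ = 5.030 / 13.70 = 0.3672.

ω₂/ω₁ ≈ 0.367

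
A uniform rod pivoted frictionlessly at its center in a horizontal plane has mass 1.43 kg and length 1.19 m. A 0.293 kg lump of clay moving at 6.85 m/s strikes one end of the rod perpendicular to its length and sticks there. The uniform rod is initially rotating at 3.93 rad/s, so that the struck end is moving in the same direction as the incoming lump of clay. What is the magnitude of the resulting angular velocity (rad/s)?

The axle reaction passes through the pivot and exerts no torque about it; angular momentum about the pivot is conserved through the impact.
I_p = (1/12)(1.43)(1.19)² = 0.1688 kg·m². Taking the sense of the lump of clay's angular momentum as positive, L_{lump} = m v R = (0.293)(6.85)(1.19/2) = 1.194 kg·m²/s.
L_i = +I_p ω_p + m v R = +(0.1688)(3.93) + 1.194 = 1.857 kg·m²/s.
After sticking, I_f = I_p + m R² = 0.1688 + (0.293)(1.19/2)² = 0.2725 kg·m².
ω_f = L_i / I_f = 1.857 / 0.2725 = 6.817 rad/s.

|ω_f| ≈ 6.82 rad/s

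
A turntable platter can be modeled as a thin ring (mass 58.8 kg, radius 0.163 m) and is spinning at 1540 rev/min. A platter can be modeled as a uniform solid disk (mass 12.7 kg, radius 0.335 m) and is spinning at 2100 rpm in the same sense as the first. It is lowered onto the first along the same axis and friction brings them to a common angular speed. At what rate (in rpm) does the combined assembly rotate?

|ω_f| ≈ 1720 rpm

The coupling torques are internal; angular momentum about the shared axis is conserved.
Moments of inertia: I_A = (58.8)(0.163)² = 1.562 kg·m²; I_B = ½(12.7)(0.335)² = 0.7126 kg·m².
Taking A's sense as positive: L = (1.562)(1540) + (0.7126)(2100) = 3902 kg·m²·rpm.
Combined I = 1.562 + 0.7126 = 2.275 kg·m².
ω_f = L / I = 3902 / 2.275 = 1715 rpm.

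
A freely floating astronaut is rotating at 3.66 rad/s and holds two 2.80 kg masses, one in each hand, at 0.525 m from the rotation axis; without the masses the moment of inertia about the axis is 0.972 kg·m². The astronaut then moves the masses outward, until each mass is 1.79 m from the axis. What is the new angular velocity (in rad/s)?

With no external torque about the axis, L is conserved: I₁ω₁ = I₂ω₂.
I₁ = 0.972 + 2(2.80)(0.525)² = 2.516 kg·m²; I₂ = 0.972 + 2(2.80)(1.79)² = 18.91 kg·m².
ω₂ = I₁ω₁ / I₂ = (2.516)(3.66 rad/s) / (18.91) = 0.4867 rad/s.

ω₂ ≈ 0.487 rad/s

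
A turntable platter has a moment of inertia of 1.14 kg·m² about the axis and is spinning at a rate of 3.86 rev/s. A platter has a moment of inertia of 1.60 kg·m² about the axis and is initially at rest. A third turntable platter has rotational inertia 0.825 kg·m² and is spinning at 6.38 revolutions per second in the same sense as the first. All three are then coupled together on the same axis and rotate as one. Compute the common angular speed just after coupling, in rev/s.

|ω_f| ≈ 2.71 rev/s

The coupling torques are internal; angular momentum about the shared axis is conserved.
Taking A's sense as positive: L = (1.140)(3.86) + (0.8250)(6.38) = 9.664 kg·m²·rev/s.
Combined I = 1.140 + 1.600 + 0.8250 = 3.565 kg·m².
ω_f = L / I = 9.664 / 3.565 = 2.711 rev/s.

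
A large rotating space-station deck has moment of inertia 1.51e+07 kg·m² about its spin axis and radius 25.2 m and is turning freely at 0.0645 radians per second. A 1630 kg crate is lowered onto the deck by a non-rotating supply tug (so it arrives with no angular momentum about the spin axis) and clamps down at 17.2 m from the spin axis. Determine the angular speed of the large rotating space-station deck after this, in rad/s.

The added mass arrives with no angular momentum about the spin axis, and any external torque about the spin axis is negligible, so the system's angular momentum is conserved.
Added inertia Σmr² = (1630)(17.2)² = 4.822e+05 kg·m²; I_f = 1.510e+07 + 4.822e+05 = 1.558e+07 kg·m².
ω_f = I_p ω_i / I_f = (1.510e+07)(0.0645) / 1.558e+07 = 0.06250 rad/s.

ω_f ≈ 0.0625 rad/s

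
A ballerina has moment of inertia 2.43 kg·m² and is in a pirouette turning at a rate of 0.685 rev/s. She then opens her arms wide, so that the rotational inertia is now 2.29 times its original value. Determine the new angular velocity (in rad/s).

ω₂ ≈ 1.88 rad/s

With no external torque about the axis, L is conserved: I₁ω₁ = I₂ω₂.
I₂ = 2.29 × 2.43 = 5.565 kg·m².
ω₂ = I₁ω₁ / I₂ = (2.430)(0.685 rev/s) / (5.565) = 0.2991 rev/s = 1.879 rad/s.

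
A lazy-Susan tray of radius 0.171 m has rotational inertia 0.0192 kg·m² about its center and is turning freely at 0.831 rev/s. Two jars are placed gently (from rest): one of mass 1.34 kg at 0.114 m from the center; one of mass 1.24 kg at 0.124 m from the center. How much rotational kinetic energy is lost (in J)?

No external torque acts about the center; L_before = L_after.
Added inertia Σmr² = (1.34)(0.114)² + (1.24)(0.124)² = 0.03648 kg·m²; I_f = 0.01920 + 0.03648 = 0.05568 kg·m².
ω_f = I_p ω_i / I_f = (0.01920)(0.831) / 0.05568 = 0.2865 rev/s.
KE_i = ½(0.01920)(5.221 rad/s)² = 0.2617 J; KE_f = ½(0.05568)(1.800)² = 0.09025 J.

energy lost ≈ 0.171 J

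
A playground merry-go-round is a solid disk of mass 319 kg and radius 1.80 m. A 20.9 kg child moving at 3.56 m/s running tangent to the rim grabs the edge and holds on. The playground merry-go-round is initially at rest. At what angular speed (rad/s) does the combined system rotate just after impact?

|ω_f| ≈ 0.229 rad/s

The axle reaction passes through the axle and exerts no torque about it; angular momentum about the axle is conserved through the impact.
I_p = ½(319)(1.80)² = 516.8 kg·m². Taking the sense of the child's angular momentum as positive, L_{child} = m v R = (20.9)(3.56)(1.80) = 133.9 kg·m²/s.
L_i = 0 + 133.9 = 133.9 kg·m²/s.
After sticking, I_f = I_p + m R² = 516.8 + (20.9)(1.80)² = 584.5 kg·m².
ω_f = L_i / I_f = 133.9 / 584.5 = 0.2291 rad/s.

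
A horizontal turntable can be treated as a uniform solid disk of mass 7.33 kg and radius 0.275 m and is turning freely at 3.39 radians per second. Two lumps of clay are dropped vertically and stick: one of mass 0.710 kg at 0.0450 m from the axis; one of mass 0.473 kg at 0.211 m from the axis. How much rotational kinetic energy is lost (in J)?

energy lost ≈ 0.120 J

The added mass arrives with no angular momentum about the axis, and any external torque about the axis is negligible, so the system's angular momentum is conserved.
I_p = ½(7.33)(0.275)² = 0.2772 kg·m².
Added inertia Σmr² = (0.710)(0.0450)² + (0.473)(0.211)² = 0.02250 kg·m²; I_f = 0.2772 + 0.02250 = 0.2997 kg·m².
ω_f = I_p ω_i / I_f = (0.2772)(3.39) / 0.2997 = 3.136 rad/s.
KE_i = ½(0.2772)(3.390 rad/s)² = 1.593 J; KE_f = ½(0.2997)(3.136)² = 1.473 J.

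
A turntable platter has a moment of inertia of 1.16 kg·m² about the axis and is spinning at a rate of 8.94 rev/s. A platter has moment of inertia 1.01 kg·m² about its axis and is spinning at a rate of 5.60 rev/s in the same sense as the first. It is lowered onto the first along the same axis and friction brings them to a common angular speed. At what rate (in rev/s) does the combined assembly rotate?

|ω_f| ≈ 7.39 rev/s

No external torque acts about the common axis, so total angular momentum is conserved.
Taking A's sense as positive: L = (1.160)(8.94) + (1.010)(5.60) = 16.03 kg·m²·rev/s.
Combined I = 1.160 + 1.010 = 2.170 kg·m².
ω_f = L / I = 16.03 / 2.170 = 7.385 rev/s.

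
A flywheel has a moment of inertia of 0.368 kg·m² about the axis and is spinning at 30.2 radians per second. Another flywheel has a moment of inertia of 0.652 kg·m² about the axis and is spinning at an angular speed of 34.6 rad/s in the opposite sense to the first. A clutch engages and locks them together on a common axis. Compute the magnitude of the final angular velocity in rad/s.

|ω_f| ≈ 11.2 rad/s

No external torque acts about the common axis, so total angular momentum is conserved.
Taking A's sense as positive: L = (0.3680)(30.2) − (0.6520)(34.6) = -11.45 kg·m²·rad/s.
Combined I = 0.3680 + 0.6520 = 1.020 kg·m².
ω_f = L / I = -11.45 / 1.020 = -11.22 rad/s.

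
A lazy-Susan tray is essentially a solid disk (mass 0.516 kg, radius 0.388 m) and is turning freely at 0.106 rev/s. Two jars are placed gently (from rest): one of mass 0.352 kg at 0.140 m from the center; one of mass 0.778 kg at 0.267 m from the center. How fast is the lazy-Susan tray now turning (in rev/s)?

No external torque acts about the center; L_before = L_after.
I_p = ½(0.516)(0.388)² = 0.03884 kg·m².
Added inertia Σmr² = (0.352)(0.140)² + (0.778)(0.267)² = 0.06236 kg·m²; I_f = 0.03884 + 0.06236 = 0.1012 kg·m².
ω_f = I_p ω_i / I_f = (0.03884)(0.106) / 0.1012 = 0.04068 rev/s.

ω_f ≈ 0.0407 rev/s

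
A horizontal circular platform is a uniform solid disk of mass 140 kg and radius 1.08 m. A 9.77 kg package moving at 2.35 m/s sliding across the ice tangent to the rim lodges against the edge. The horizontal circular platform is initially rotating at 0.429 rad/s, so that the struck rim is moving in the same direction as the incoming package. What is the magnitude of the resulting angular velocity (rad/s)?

|ω_f| ≈ 0.643 rad/s

About the central axle the impulsive forces during the collision are internal, so angular momentum about that axis is conserved.
I_p = ½(140)(1.08)² = 81.65 kg·m². Taking the sense of the package's angular momentum as positive, L_{package} = m v R = (9.77)(2.35)(1.08) = 24.80 kg·m²/s.
L_i = +I_p ω_p + m v R = +(81.65)(0.429) + 24.80 = 59.82 kg·m²/s.
After sticking, I_f = I_p + m R² = 81.65 + (9.77)(1.08)² = 93.04 kg·m².
ω_f = L_i / I_f = 59.82 / 93.04 = 0.6430 rad/s.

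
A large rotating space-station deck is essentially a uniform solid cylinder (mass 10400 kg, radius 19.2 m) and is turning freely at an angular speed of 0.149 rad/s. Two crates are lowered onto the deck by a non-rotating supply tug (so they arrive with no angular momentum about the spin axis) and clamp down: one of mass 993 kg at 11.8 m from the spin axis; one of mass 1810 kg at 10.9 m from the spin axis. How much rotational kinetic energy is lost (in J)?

energy lost ≈ 3310 J

The added mass arrives with no angular momentum about the spin axis, and any external torque about the spin axis is negligible, so the system's angular momentum is conserved.
I_p = ½(10400)(19.2)² = 1.917e+06 kg·m².
Added inertia Σmr² = (993)(11.8)² + (1810)(10.9)² = 3.533e+05 kg·m²; I_f = 1.917e+06 + 3.533e+05 = 2.270e+06 kg·m².
ω_f = I_p ω_i / I_f = (1.917e+06)(0.149) / 2.270e+06 = 0.1258 rad/s.
KE_i = ½(1.917e+06)(0.1490 rad/s)² = 21280 J; KE_f = ½(2.270e+06)(0.1258)² = 17970 J.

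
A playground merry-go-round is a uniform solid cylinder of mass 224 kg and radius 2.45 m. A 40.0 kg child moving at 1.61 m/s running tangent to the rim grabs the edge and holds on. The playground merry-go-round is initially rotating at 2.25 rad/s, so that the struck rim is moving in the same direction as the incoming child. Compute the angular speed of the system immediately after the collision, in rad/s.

|ω_f| ≈ 1.83 rad/s

The axle reaction passes through the axle and exerts no torque about it; angular momentum about the axle is conserved through the impact.
I_p = ½(224)(2.45)² = 672.3 kg·m². Taking the sense of the child's angular momentum as positive, L_{child} = m v R = (40.0)(1.61)(2.45) = 157.8 kg·m²/s.
L_i = +I_p ω_p + m v R = +(672.3)(2.25) + 157.8 = 1670 kg·m²/s.
After sticking, I_f = I_p + m R² = 672.3 + (40.0)(2.45)² = 912.4 kg·m².
ω_f = L_i / I_f = 1670 / 912.4 = 1.831 rad/s.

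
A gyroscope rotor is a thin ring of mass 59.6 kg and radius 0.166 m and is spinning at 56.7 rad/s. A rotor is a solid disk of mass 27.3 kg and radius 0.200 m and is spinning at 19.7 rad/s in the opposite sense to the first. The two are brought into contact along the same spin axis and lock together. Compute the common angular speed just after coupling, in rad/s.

No external torque acts about the common axis, so total angular momentum is conserved.
Moments of inertia: I_A = (59.6)(0.166)² = 1.642 kg·m²; I_B = ½(27.3)(0.200)² = 0.5460 kg·m².
Taking A's sense as positive: L = (1.642)(56.7) − (0.5460)(19.7) = 82.36 kg·m²·rad/s.
Combined I = 1.642 + 0.5460 = 2.188 kg·m².
ω_f = L / I = 82.36 / 2.188 = 37.64 rad/s.

|ω_f| ≈ 37.6 rad/s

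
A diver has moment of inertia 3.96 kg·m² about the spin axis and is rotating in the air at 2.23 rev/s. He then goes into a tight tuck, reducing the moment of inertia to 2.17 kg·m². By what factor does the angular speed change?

With no external torque about the axis, L is conserved: I₁ω₁ = I₂ω₂.
ω₂/ω₁ = I₁/I₂ = 3.960 / 2.170 = 1.825.

ω₂/ω₁ ≈ 1.82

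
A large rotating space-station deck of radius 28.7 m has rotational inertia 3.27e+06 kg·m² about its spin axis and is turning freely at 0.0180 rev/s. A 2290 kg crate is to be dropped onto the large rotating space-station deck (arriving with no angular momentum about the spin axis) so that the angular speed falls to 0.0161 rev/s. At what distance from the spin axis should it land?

r ≈ 13.0 m

The added mass arrives with no angular momentum about the spin axis, and any external torque about the spin axis is negligible, so the system's angular momentum is conserved.
I_p ω_i = (I_p + m r²) ω_f ⇒ m r² = I_p(ω_i/ω_f − 1) = 3.270e+06(0.0180/0.0161 − 1) = 3.859e+05 kg·m².
r = √(3.859e+05/2290) = 12.98 m.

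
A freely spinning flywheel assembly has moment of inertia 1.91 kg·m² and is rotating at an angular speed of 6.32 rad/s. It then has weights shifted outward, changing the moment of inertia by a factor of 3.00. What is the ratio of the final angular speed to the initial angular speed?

No external torque acts about the spin axis, so angular momentum is conserved.
I₂ = 3.00 × 1.91 = 5.730 kg·m².
ω₂/ω₁ = I₁/I₂ = 1.910 / 5.730 = 0.3333.

ω₂/ω₁ ≈ 0.333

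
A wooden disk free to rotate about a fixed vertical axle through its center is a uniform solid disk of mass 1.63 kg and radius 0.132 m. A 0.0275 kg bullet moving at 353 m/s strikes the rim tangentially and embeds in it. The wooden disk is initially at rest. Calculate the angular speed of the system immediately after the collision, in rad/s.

The axle reaction passes through the axle and exerts no torque about it; angular momentum about the axle is conserved through the impact.
I_p = ½(1.63)(0.132)² = 0.01420 kg·m². Taking the sense of the bullet's angular momentum as positive, L_{bullet} = m v R = (0.0275)(353)(0.132) = 1.281 kg·m²/s.
L_i = 0 + 1.281 = 1.281 kg·m²/s.
After sticking, I_f = I_p + m R² = 0.01420 + (0.0275)(0.132)² = 0.01468 kg·m².
ω_f = L_i / I_f = 1.281 / 0.01468 = 87.29 rad/s.

|ω_f| ≈ 87.3 rad/s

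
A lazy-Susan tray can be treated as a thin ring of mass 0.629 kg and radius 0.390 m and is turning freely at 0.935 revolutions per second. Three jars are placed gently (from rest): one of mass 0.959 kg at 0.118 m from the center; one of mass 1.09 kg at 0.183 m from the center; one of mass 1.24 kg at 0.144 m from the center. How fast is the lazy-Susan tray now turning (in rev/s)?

ω_f ≈ 0.522 rev/s

No external torque acts about the center; L_before = L_after.
I_p = (0.629)(0.390)² = 0.09567 kg·m².
Added inertia Σmr² = (0.959)(0.118)² + (1.09)(0.183)² + (1.24)(0.144)² = 0.07557 kg·m²; I_f = 0.09567 + 0.07557 = 0.1712 kg·m².
ω_f = I_p ω_i / I_f = (0.09567)(0.935) / 0.1712 = 0.5224 rev/s.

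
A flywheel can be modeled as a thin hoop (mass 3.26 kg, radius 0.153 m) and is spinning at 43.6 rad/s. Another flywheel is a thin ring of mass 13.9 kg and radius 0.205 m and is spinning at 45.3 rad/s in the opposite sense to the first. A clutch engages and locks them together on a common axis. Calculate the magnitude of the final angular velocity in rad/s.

|ω_f| ≈ 35.0 rad/s

No external torque acts about the common axis, so total angular momentum is conserved.
Moments of inertia: I_A = (3.26)(0.153)² = 0.07631 kg·m²; I_B = (13.9)(0.205)² = 0.5841 kg·m².
Taking A's sense as positive: L = (0.07631)(43.6) − (0.5841)(45.3) = -23.13 kg·m²·rad/s.
Combined I = 0.07631 + 0.5841 = 0.6605 kg·m².
ω_f = L / I = -23.13 / 0.6605 = -35.03 rad/s.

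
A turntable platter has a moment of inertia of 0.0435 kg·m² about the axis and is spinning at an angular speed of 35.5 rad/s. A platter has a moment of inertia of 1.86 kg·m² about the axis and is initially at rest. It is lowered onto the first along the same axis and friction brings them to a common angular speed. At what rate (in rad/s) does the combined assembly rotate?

|ω_f| ≈ 0.811 rad/s

The coupling torques are internal; angular momentum about the shared axis is conserved.
Taking A's sense as positive: L = (0.04350)(35.5) = 1.544 kg·m²·rad/s.
Combined I = 0.04350 + 1.860 = 1.904 kg·m².
ω_f = L / I = 1.544 / 1.904 = 0.8113 rad/s.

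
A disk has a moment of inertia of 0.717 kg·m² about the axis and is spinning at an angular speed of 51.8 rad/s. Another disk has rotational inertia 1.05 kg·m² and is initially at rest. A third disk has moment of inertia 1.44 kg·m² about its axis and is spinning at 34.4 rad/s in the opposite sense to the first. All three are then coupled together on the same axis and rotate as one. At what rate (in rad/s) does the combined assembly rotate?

The coupling torques are internal; angular momentum about the shared axis is conserved.
Taking A's sense as positive: L = (0.7170)(51.8) − (1.440)(34.4) = -12.40 kg·m²·rad/s.
Combined I = 0.7170 + 1.050 + 1.440 = 3.207 kg·m².
ω_f = L / I = -12.40 / 3.207 = -3.865 rad/s.

|ω_f| ≈ 3.87 rad/s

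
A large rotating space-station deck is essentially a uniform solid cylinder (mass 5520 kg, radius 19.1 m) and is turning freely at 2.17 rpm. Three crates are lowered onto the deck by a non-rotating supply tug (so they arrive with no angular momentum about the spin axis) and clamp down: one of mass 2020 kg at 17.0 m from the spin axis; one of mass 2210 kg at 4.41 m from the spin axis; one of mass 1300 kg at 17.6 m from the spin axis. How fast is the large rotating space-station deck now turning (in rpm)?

ω_f ≈ 1.07 rpm

The added mass arrives with no angular momentum about the spin axis, and any external torque about the spin axis is negligible, so the system's angular momentum is conserved.
I_p = ½(5520)(19.1)² = 1.007e+06 kg·m².
Added inertia Σmr² = (2020)(17.0)² + (2210)(4.41)² + (1300)(17.6)² = 1.029e+06 kg·m²; I_f = 1.007e+06 + 1.029e+06 = 2.036e+06 kg·m².
ω_f = I_p ω_i / I_f = (1.007e+06)(2.17) / 2.036e+06 = 1.073 rpm.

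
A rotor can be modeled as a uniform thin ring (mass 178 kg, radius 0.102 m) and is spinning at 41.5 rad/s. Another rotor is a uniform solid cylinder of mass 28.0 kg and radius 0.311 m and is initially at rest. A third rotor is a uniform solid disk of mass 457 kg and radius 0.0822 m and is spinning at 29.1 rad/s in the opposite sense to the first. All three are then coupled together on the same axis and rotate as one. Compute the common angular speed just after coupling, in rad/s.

|ω_f| ≈ 6.72 rad/s

No external torque acts about the common axis, so total angular momentum is conserved.
Moments of inertia: I_A = (178)(0.102)² = 1.852 kg·m²; I_B = ½(28.0)(0.311)² = 1.354 kg·m²; I_C = ½(457)(0.0822)² = 1.544 kg·m².
Taking A's sense as positive: L = (1.852)(41.5) − (1.544)(29.1) = 31.93 kg·m²·rad/s.
Combined I = 1.852 + 1.354 + 1.544 = 4.750 kg·m².
ω_f = L / I = 31.93 / 4.750 = 6.721 rad/s.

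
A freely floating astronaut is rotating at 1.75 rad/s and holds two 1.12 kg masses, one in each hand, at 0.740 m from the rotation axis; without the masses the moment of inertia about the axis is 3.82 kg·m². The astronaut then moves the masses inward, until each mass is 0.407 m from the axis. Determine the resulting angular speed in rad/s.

ω₂ ≈ 2.11 rad/s

No external torque acts about the spin axis, so angular momentum is conserved.
I₁ = 3.82 + 2(1.12)(0.740)² = 5.047 kg·m²; I₂ = 3.82 + 2(1.12)(0.407)² = 4.191 kg·m².
ω₂ = I₁ω₁ / I₂ = (5.047)(1.75 rad/s) / (4.191) = 2.107 rad/s.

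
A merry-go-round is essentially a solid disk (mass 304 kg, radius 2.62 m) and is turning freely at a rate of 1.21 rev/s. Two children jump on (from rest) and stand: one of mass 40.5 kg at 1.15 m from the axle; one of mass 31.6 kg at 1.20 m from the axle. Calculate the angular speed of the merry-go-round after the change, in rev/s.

ω_f ≈ 1.11 rev/s

The added mass arrives with no angular momentum about the axle, and any external torque about the axle is negligible, so the system's angular momentum is conserved.
I_p = ½(304)(2.62)² = 1043 kg·m².
Added inertia Σmr² = (40.5)(1.15)² + (31.6)(1.20)² = 99.07 kg·m²; I_f = 1043 + 99.07 = 1142 kg·m².
ω_f = I_p ω_i / I_f = (1043)(1.21) / 1142 = 1.105 rev/s.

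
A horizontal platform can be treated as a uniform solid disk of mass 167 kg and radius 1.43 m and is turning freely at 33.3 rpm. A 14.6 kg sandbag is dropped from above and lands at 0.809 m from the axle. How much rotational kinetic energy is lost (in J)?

energy lost ≈ 55.0 J

No external torque acts about the axle; L_before = L_after.
I_p = ½(167)(1.43)² = 170.7 kg·m².
Added inertia Σmr² = (14.6)(0.809)² = 9.555 kg·m²; I_f = 170.7 + 9.555 = 180.3 kg·m².
ω_f = I_p ω_i / I_f = (170.7)(33.3) / 180.3 = 31.54 rpm.
KE_i = ½(170.7)(3.487 rad/s)² = 1038 J; KE_f = ½(180.3)(3.302)² = 983.2 J.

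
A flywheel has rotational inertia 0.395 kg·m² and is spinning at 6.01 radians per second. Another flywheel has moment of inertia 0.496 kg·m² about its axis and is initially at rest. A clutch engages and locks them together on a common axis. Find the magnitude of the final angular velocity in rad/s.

|ω_f| ≈ 2.66 rad/s

No external torque acts about the common axis, so total angular momentum is conserved.
Taking A's sense as positive: L = (0.3950)(6.01) = 2.374 kg·m²·rad/s.
Combined I = 0.3950 + 0.4960 = 0.8910 kg·m².
ω_f = L / I = 2.374 / 0.8910 = 2.664 rad/s.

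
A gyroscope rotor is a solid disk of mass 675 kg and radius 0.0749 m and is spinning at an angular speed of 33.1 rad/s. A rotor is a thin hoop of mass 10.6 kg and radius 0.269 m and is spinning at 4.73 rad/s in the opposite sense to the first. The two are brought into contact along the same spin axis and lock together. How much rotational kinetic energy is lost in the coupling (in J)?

ΔKE lost ≈ 391 J

The coupling torques are internal; angular momentum about the shared axis is conserved.
Moments of inertia: I_A = ½(675)(0.0749)² = 1.893 kg·m²; I_B = (10.6)(0.269)² = 0.7670 kg·m².
Taking A's sense as positive: L = (1.893)(33.1) − (0.7670)(4.73) = 59.04 kg·m²·rad/s.
Combined I = 1.893 + 0.7670 = 2.660 kg·m².
ω_f = L / I = 59.04 / 2.660 = 22.19 rad/s.
KE_i = ½ΣIω² = 1046 J; KE_f = ½(2.660)(22.19)² = 655.2 J.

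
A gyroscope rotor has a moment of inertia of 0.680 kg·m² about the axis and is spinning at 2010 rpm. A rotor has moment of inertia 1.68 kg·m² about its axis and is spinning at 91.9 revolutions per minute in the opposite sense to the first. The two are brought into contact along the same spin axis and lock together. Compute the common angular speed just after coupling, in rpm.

No external torque acts about the common axis, so total angular momentum is conserved.
Taking A's sense as positive: L = (0.6800)(2010) − (1.680)(91.9) = 1212 kg·m²·rpm.
Combined I = 0.6800 + 1.680 = 2.360 kg·m².
ω_f = L / I = 1212 / 2.360 = 513.7 rpm.

|ω_f| ≈ 514 rpm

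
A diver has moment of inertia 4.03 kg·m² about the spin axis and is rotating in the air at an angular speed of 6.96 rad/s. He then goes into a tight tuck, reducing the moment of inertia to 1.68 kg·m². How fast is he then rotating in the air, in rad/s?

ω₂ ≈ 16.7 rad/s

Angular momentum about the spin axis is conserved since the torque about it is zero.
ω₂ = I₁ω₁ / I₂ = (4.030)(6.96 rad/s) / (1.680) = 16.70 rad/s.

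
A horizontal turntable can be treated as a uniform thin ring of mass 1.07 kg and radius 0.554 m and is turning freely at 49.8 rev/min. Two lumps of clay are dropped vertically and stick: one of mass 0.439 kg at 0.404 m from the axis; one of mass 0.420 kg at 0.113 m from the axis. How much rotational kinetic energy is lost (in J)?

energy lost ≈ 0.848 J

No external torque acts about the axis; L_before = L_after.
I_p = (1.07)(0.554)² = 0.3284 kg·m².
Added inertia Σmr² = (0.439)(0.404)² + (0.420)(0.113)² = 0.07701 kg·m²; I_f = 0.3284 + 0.07701 = 0.4054 kg·m².
ω_f = I_p ω_i / I_f = (0.3284)(49.8) / 0.4054 = 40.34 rpm.
KE_i = ½(0.3284)(5.215 rad/s)² = 4.466 J; KE_f = ½(0.4054)(4.224)² = 3.617 J.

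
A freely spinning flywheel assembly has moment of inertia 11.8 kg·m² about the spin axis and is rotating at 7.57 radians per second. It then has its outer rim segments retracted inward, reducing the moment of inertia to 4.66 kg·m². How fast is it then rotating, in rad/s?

With no external torque about the axis, L is conserved: I₁ω₁ = I₂ω₂.
ω₂ = I₁ω₁ / I₂ = (11.80)(7.57 rad/s) / (4.660) = 19.17 rad/s.

ω₂ ≈ 19.2 rad/s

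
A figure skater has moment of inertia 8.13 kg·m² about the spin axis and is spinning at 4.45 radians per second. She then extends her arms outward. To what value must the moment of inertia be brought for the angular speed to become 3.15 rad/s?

I₂ ≈ 11.5 kg·m²

Angular momentum about the spin axis is conserved since the torque about it is zero.
I₂ = I₁ω₁ / ω₂ = (8.13)(4.45) / (3.15) = 11.49 kg·m².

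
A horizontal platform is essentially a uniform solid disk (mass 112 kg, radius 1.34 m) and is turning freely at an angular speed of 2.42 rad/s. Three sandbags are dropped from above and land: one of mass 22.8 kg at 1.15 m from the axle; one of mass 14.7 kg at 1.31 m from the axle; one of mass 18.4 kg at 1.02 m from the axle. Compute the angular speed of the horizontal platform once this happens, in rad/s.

ω_f ≈ 1.39 rad/s

The added mass arrives with no angular momentum about the axle, and any external torque about the axle is negligible, so the system's angular momentum is conserved.
I_p = ½(112)(1.34)² = 100.6 kg·m².
Added inertia Σmr² = (22.8)(1.15)² + (14.7)(1.31)² + (18.4)(1.02)² = 74.52 kg·m²; I_f = 100.6 + 74.52 = 175.1 kg·m².
ω_f = I_p ω_i / I_f = (100.6)(2.42) / 175.1 = 1.390 rad/s.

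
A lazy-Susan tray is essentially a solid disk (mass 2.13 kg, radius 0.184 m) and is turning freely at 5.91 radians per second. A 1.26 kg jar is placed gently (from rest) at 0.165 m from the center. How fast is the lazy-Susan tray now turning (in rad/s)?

No external torque acts about the center; L_before = L_after.
I_p = ½(2.13)(0.184)² = 0.03606 kg·m².
Added inertia Σmr² = (1.26)(0.165)² = 0.03430 kg·m²; I_f = 0.03606 + 0.03430 = 0.07036 kg·m².
ω_f = I_p ω_i / I_f = (0.03606)(5.91) / 0.07036 = 3.029 rad/s.

ω_f ≈ 3.03 rad/s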